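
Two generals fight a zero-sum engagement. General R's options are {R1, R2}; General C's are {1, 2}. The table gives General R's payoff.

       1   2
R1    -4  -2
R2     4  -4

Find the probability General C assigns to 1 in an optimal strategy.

Row minima: R1 → -4, R2 → -4; maximin = -4.
Column maxima: 1 → 4, 2 → -2; minimax = -2.
-4 ≠ -2, so there is no saddle point; optimal play is mixed.
Let General R play R1 with probability p. Expected payoff against 1: (-4)p + 4(1−p) = −8p + 4; against 2: (-2)p + (-4)(1−p) = 2p − 4.
Setting these equal: −8p + 4 = 2p − 4 ⇒ −10p = -8 ⇒ p = 4/5, and the value is (-8)·(4/5) + 4 = -12/5.
For General C: with q = P(1), equating R1's and R2's payoffs gives −2q − 2 = 8q − 4 ⇒ q = 1/5.

1/5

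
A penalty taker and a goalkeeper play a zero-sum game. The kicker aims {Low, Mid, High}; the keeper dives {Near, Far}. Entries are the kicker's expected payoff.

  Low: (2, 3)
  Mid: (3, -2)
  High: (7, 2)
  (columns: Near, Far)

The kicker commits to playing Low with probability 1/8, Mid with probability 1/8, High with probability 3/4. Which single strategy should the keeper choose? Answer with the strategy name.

If the keeper plays Near, the kicker's expected payoff is (1/8)·2 + (1/8)·3 + (3/4)·7 = 47/8.
If the keeper plays Far, the kicker's expected payoff is (1/8)·3 + (1/8)·(-2) + (3/4)·2 = 13/8.
The keeper minimizes the kicker's payoff; the smallest is 13/8, so the best response is Far.

Far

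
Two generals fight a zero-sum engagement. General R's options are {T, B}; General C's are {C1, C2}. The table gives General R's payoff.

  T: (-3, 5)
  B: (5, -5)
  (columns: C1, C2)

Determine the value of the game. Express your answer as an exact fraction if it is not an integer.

5/9

Row minima: T → -3, B → -5; maximin = -3.
Column maxima: C1 → 5, C2 → 5; minimax = 5.
-3 ≠ 5, so there is no saddle point; optimal play is mixed.
Let General R play T with probability p. Expected payoff against C1: (-3)p + 5(1−p) = −8p + 5; against C2: 5p + (-5)(1−p) = 10p − 5.
Setting these equal: −8p + 5 = 10p − 5 ⇒ −18p = -10 ⇒ p = 5/9, and the value is (-8)·(5/9) + 5 = 5/9.
For General C: with q = P(C1), equating T's and B's payoffs gives −8q + 5 = 10q − 5 ⇒ q = 5/9.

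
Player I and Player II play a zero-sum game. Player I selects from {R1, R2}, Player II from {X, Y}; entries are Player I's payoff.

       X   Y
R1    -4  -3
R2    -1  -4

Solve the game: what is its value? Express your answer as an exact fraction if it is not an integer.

Row minima: R1 → -4, R2 → -4; maximin = -4.
Column maxima: X → -1, Y → -3; minimax = -3.
-4 ≠ -3, so there is no saddle point; optimal play is mixed.
Let Player I play R1 with probability p. Expected payoff against X: (-4)p + (-1)(1−p) = −3p − 1; against Y: (-3)p + (-4)(1−p) = p − 4.
Setting these equal: −3p − 1 = p − 4 ⇒ −4p = -3 ⇒ p = 3/4, and the value is (-3)·(3/4) − 1 = -13/4.
For Player II: with q = P(X), equating R1's and R2's payoffs gives −q − 3 = 3q − 4 ⇒ q = 1/4.

-13/4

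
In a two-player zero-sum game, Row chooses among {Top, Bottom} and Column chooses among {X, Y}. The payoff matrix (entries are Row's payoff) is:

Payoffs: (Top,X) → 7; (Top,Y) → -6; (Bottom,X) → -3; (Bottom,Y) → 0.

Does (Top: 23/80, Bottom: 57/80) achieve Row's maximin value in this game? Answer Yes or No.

No

Against X this mix gives (23/80)·7 + (57/80)·(-3) = -1/8.
Against Y this mix gives (23/80)·(-6) + (57/80)·0 = -69/40.
Column will play Y, holding Row to -69/40. Shifting weight toward the row that does better against Y would raise this floor (the equalizing mix achieves -9/8 against both Y and X), so the proposed strategy is not optimal.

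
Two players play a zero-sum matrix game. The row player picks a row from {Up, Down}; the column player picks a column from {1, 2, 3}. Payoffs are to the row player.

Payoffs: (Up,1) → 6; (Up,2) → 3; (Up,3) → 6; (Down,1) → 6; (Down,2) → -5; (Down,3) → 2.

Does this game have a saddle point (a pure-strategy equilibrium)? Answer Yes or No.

Yes

Row minima: Up → 3, Down → -5; maximin = 3.
Column maxima: 1 → 6, 2 → 3, 3 → 6; minimax = 3.
maximin = minimax = 3, so a saddle point exists.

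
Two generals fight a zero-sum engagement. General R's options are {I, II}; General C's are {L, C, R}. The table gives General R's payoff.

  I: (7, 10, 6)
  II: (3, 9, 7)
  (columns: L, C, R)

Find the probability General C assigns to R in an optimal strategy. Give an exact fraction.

Row minima: I → 6, II → 3; maximin = 6.
Column maxima: L → 7, C → 10, R → 7; minimax = 7.
6 ≠ 7, so there is no saddle point; optimal play is mixed.
C is strictly dominated by L (it gives General R strictly more in every row), so General C never plays it.
On the remaining 2×2 (I, II vs L, R):
Let General R play I with probability p. Expected payoff against L: 7p + 3(1−p) = 4p + 3; against R: 6p + 7(1−p) = −p + 7.
Setting these equal: 4p + 3 = −p + 7 ⇒ 5p = 4 ⇒ p = 4/5, and the value is (4)·(4/5) + 3 = 31/5.
For General C: with q = P(L), equating I's and II's payoffs gives q + 6 = −4q + 7 ⇒ q = 1/5.

4/5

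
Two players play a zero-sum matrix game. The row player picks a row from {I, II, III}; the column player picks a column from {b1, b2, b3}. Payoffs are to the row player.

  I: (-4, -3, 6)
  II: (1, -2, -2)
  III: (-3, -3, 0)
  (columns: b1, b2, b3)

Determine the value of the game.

-2

Row minima: I → -4, II → -2, III → -3; maximin = -2.
Column maxima: b1 → 1, b2 → -2, b3 → 6; minimax = -2.
Since maximin = minimax = -2, there is a saddle point and the value is -2.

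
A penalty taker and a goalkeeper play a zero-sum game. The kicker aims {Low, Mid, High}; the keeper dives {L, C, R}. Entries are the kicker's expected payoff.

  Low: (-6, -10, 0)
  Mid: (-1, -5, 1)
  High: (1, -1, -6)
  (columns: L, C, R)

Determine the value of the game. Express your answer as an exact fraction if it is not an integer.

-31/11

Row minima: Low → -10, Mid → -5, High → -6; maximin = -5.
Column maxima: L → 1, C → -1, R → 1; minimax = -1.
-5 ≠ -1, so there is no saddle point; optimal play is mixed.
Low is strictly dominated by Mid, so the kicker never plays it.
L is strictly dominated by C (it gives the kicker strictly more in every row), so the keeper never plays it.
On the remaining 2×2 (Mid, High vs C, R):
Let the kicker play Mid with probability p. Expected payoff against C: (-5)p + (-1)(1−p) = −4p − 1; against R: 1p + (-6)(1−p) = 7p − 6.
Setting these equal: −4p − 1 = 7p − 6 ⇒ −11p = -5 ⇒ p = 5/11, and the value is (-4)·(5/11) − 1 = -31/11.
For the keeper: with q = P(C), equating Mid's and High's payoffs gives −6q + 1 = 5q − 6 ⇒ q = 7/11.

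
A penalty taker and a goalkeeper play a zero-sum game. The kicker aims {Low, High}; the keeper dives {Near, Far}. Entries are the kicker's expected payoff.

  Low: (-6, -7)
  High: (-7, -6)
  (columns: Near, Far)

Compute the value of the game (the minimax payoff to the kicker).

Row minima: Low → -7, High → -7; maximin = -7.
Column maxima: Near → -6, Far → -6; minimax = -6.
-7 ≠ -6, so there is no saddle point; optimal play is mixed.
Let the kicker play Low with probability p. Expected payoff against Near: (-6)p + (-7)(1−p) = p − 7; against Far: (-7)p + (-6)(1−p) = −p − 6.
Setting these equal: p − 7 = −p − 6 ⇒ 2p = 1 ⇒ p = 1/2, and the value is (1)·(1/2) − 7 = -13/2.
For the keeper: with q = P(Near), equating Low's and High's payoffs gives q − 7 = −q − 6 ⇒ q = 1/2.

-13/2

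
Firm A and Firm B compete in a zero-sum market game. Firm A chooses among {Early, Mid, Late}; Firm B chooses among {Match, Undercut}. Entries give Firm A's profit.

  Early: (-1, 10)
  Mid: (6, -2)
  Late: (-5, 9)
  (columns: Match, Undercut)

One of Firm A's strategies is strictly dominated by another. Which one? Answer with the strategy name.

Early gives a strictly higher payoff than Late against every column: -1 > -5, 10 > 9.
So Late is strictly dominated and Firm A never plays it.

Late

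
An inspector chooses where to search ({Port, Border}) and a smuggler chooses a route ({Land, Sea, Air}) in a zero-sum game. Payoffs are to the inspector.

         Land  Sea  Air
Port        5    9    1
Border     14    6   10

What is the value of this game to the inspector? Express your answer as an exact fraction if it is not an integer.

Row minima: Port → 1, Border → 6; maximin = 6.
Column maxima: Land → 14, Sea → 9, Air → 10; minimax = 9.
6 ≠ 9, so there is no saddle point; optimal play is mixed.
Land is strictly dominated by Air (it gives the inspector strictly more in every row), so the smuggler never plays it.
On the remaining 2×2 (Port, Border vs Sea, Air):
Let the inspector play Port with probability p. Expected payoff against Sea: 9p + 6(1−p) = 3p + 6; against Air: 1p + 10(1−p) = −9p + 10.
Setting these equal: 3p + 6 = −9p + 10 ⇒ 12p = 4 ⇒ p = 1/3, and the value is (3)·(1/3) + 6 = 7.
For the smuggler: with q = P(Sea), equating Port's and Border's payoffs gives 8q + 1 = −4q + 10 ⇒ q = 3/4.

7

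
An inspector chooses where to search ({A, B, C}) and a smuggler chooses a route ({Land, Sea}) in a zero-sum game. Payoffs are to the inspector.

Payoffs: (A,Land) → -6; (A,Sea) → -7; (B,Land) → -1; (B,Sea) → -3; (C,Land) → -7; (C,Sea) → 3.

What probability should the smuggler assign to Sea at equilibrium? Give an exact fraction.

1/2

Row minima: A → -7, B → -3, C → -7; maximin = -3.
Column maxima: Land → -1, Sea → 3; minimax = -1.
-3 ≠ -1, so there is no saddle point; optimal play is mixed.
A is strictly dominated by B, so the inspector never plays it.
On the remaining 2×2 (B, C vs Land, Sea):
Let the inspector play B with probability p. Expected payoff against Land: (-1)p + (-7)(1−p) = 6p − 7; against Sea: (-3)p + 3(1−p) = −6p + 3.
Setting these equal: 6p − 7 = −6p + 3 ⇒ 12p = 10 ⇒ p = 5/6, and the value is (6)·(5/6) − 7 = -2.
For the smuggler: with q = P(Land), equating B's and C's payoffs gives 2q − 3 = −10q + 3 ⇒ q = 1/2.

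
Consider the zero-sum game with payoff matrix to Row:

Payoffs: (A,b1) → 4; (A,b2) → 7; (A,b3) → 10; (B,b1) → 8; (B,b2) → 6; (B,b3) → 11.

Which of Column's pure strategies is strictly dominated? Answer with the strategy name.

b1 holds Row's payoff strictly below b3 in every row: 4 < 10, 8 < 11.
So b3 is strictly dominated for Column.

b3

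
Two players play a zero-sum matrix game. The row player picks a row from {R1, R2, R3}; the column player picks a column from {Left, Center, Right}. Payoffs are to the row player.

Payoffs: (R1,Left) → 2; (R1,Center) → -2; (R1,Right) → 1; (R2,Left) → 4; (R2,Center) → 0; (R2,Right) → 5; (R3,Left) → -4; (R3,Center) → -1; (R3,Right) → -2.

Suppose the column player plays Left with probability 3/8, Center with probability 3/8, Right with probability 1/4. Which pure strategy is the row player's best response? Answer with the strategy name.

R2

Expected payoff of R1: (3/8)·2 + (3/8)·(-2) + (1/4)·1 = 1/4.
Expected payoff of R2: (3/8)·4 + (3/8)·0 + (1/4)·5 = 11/4.
Expected payoff of R3: (3/8)·(-4) + (3/8)·(-1) + (1/4)·(-2) = -19/8.
The largest is 11/4, so the row player's best response is R2.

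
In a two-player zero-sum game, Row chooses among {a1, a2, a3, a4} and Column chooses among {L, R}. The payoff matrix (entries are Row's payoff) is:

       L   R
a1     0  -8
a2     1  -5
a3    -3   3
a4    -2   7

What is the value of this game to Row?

Row minima: a1 → -8, a2 → -5, a3 → -3, a4 → -2; maximin = -2.
Column maxima: L → 1, R → 7; minimax = 1.
-2 ≠ 1, so there is no saddle point; optimal play is mixed.
a1 is strictly dominated by a2, so Row never plays it.
a3 is strictly dominated by a4, so Row never plays it.
On the remaining 2×2 (a2, a4 vs L, R):
Let Row play a2 with probability p. Expected payoff against L: 1p + (-2)(1−p) = 3p − 2; against R: (-5)p + 7(1−p) = −12p + 7.
Setting these equal: 3p − 2 = −12p + 7 ⇒ 15p = 9 ⇒ p = 3/5, and the value is (3)·(3/5) − 2 = -1/5.
For Column: with q = P(L), equating a2's and a4's payoffs gives 6q − 5 = −9q + 7 ⇒ q = 4/5.

-1/5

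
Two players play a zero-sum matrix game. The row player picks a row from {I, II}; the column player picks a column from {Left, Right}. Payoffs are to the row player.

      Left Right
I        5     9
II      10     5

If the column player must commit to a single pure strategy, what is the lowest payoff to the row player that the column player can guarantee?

Column maxima: Left → 10, Right → 9.
The smallest of these is 9.

9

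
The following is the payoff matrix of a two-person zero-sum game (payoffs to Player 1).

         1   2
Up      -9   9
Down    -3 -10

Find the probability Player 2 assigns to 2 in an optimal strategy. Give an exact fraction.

Row minima: Up → -9, Down → -10; maximin = -9.
Column maxima: 1 → -3, 2 → 9; minimax = -3.
-9 ≠ -3, so there is no saddle point; optimal play is mixed.
Let Player 1 play Up with probability p. Expected payoff against 1: (-9)p + (-3)(1−p) = −6p − 3; against 2: 9p + (-10)(1−p) = 19p − 10.
Setting these equal: −6p − 3 = 19p − 10 ⇒ −25p = -7 ⇒ p = 7/25, and the value is (-6)·(7/25) − 3 = -117/25.
For Player 2: with q = P(1), equating Up's and Down's payoffs gives −18q + 9 = 7q − 10 ⇒ q = 19/25.

6/25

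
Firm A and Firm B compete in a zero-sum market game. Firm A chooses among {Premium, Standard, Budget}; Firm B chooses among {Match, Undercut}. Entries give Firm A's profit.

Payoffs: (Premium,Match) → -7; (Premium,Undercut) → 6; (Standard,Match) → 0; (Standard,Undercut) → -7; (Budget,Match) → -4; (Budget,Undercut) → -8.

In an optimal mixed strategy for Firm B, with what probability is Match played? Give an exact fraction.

Row minima: Premium → -7, Standard → -7, Budget → -8; maximin = -7.
Column maxima: Match → 0, Undercut → 6; minimax = 0.
-7 ≠ 0, so there is no saddle point; optimal play is mixed.
Budget is strictly dominated by Standard, so Firm A never plays it.
On the remaining 2×2 (Premium, Standard vs Match, Undercut):
Let Firm A play Premium with probability p. Expected payoff against Match: (-7)p + 0(1−p) = −7p; against Undercut: 6p + (-7)(1−p) = 13p − 7.
Setting these equal: −7p = 13p − 7 ⇒ −20p = -7 ⇒ p = 7/20, and the value is (-7)·(7/20) = -49/20.
For Firm B: with q = P(Match), equating Premium's and Standard's payoffs gives −13q + 6 = 7q − 7 ⇒ q = 13/20.

13/20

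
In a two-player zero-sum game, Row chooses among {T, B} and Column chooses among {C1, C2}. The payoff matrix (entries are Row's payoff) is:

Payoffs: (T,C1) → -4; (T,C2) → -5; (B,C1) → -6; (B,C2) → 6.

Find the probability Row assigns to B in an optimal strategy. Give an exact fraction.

Row minima: T → -5, B → -6; maximin = -5.
Column maxima: C1 → -4, C2 → 6; minimax = -4.
-5 ≠ -4, so there is no saddle point; optimal play is mixed.
Let Row play T with probability p. Expected payoff against C1: (-4)p + (-6)(1−p) = 2p − 6; against C2: (-5)p + 6(1−p) = −11p + 6.
Setting these equal: 2p − 6 = −11p + 6 ⇒ 13p = 12 ⇒ p = 12/13, and the value is (2)·(12/13) − 6 = -54/13.
For Column: with q = P(C1), equating T's and B's payoffs gives q − 5 = −12q + 6 ⇒ q = 11/13.

1/13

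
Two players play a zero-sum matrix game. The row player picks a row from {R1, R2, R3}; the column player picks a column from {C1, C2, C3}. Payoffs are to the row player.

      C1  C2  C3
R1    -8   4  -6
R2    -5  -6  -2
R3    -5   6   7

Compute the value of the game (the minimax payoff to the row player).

-5

Row minima: R1 → -8, R2 → -6, R3 → -5; maximin = -5.
Column maxima: C1 → -5, C2 → 6, C3 → 7; minimax = -5.
Since maximin = minimax = -5, there is a saddle point and the value is -5.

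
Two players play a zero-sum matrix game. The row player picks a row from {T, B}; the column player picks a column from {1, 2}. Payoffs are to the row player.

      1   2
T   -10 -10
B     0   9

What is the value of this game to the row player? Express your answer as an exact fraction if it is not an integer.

0

Row minima: T → -10, B → 0; maximin = 0.
Column maxima: 1 → 0, 2 → 9; minimax = 0.
Since maximin = minimax = 0, there is a saddle point and the value is 0.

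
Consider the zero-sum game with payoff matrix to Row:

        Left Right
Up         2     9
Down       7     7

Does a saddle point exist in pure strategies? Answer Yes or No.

Yes

Row minima: Up → 2, Down → 7; maximin = 7.
Column maxima: Left → 7, Right → 9; minimax = 7.
maximin = minimax = 7, so a saddle point exists.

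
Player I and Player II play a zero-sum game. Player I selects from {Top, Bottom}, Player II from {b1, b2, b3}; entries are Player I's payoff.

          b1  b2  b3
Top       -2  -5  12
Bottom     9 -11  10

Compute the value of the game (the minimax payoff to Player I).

-5

Row minima: Top → -5, Bottom → -11; maximin = -5.
Column maxima: b1 → 9, b2 → -5, b3 → 12; minimax = -5.
Since maximin = minimax = -5, there is a saddle point and the value is -5.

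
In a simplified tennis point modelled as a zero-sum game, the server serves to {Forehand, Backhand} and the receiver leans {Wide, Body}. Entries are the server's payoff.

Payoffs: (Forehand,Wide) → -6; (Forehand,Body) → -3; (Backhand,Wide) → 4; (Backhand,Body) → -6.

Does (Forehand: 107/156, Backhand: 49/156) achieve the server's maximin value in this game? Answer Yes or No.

No

Against Wide this mix gives (107/156)·(-6) + (49/156)·4 = -223/78.
Against Body this mix gives (107/156)·(-3) + (49/156)·(-6) = -205/52.
The receiver will play Body, holding the server to -205/52. Shifting weight toward the row that does better against Body would raise this floor (the equalizing mix achieves -48/13 against both Body and Wide), so the proposed strategy is not optimal.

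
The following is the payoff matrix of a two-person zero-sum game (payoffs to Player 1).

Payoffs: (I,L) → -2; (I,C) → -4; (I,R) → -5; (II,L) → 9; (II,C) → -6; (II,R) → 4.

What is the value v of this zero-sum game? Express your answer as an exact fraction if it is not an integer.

Row minima: I → -5, II → -6; maximin = -5.
Column maxima: L → 9, C → -4, R → 4; minimax = -4.
-5 ≠ -4, so there is no saddle point; optimal play is mixed.
L is strictly dominated by C (it gives Player 1 strictly more in every row), so Player 2 never plays it.
On the remaining 2×2 (I, II vs C, R):
Let Player 1 play I with probability p. Expected payoff against C: (-4)p + (-6)(1−p) = 2p − 6; against R: (-5)p + 4(1−p) = −9p + 4.
Setting these equal: 2p − 6 = −9p + 4 ⇒ 11p = 10 ⇒ p = 10/11, and the value is (2)·(10/11) − 6 = -46/11.
For Player 2: with q = P(C), equating I's and II's payoffs gives q − 5 = −10q + 4 ⇒ q = 9/11.

-46/11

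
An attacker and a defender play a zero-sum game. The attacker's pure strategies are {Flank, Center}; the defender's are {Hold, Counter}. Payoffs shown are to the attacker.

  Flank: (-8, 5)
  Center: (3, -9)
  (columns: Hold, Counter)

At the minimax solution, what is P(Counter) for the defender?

Row minima: Flank → -8, Center → -9; maximin = -8.
Column maxima: Hold → 3, Counter → 5; minimax = 3.
-8 ≠ 3, so there is no saddle point; optimal play is mixed.
Let the attacker play Flank with probability p. Expected payoff against Hold: (-8)p + 3(1−p) = −11p + 3; against Counter: 5p + (-9)(1−p) = 14p − 9.
Setting these equal: −11p + 3 = 14p − 9 ⇒ −25p = -12 ⇒ p = 12/25, and the value is (-11)·(12/25) + 3 = -57/25.
For the defender: with q = P(Hold), equating Flank's and Center's payoffs gives −13q + 5 = 12q − 9 ⇒ q = 14/25.

11/25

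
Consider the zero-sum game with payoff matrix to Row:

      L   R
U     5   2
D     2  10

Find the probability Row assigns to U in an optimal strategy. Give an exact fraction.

Row minima: U → 2, D → 2; maximin = 2.
Column maxima: L → 5, R → 10; minimax = 5.
2 ≠ 5, so there is no saddle point; optimal play is mixed.
Let Row play U with probability p. Expected payoff against L: 5p + 2(1−p) = 3p + 2; against R: 2p + 10(1−p) = −8p + 10.
Setting these equal: 3p + 2 = −8p + 10 ⇒ 11p = 8 ⇒ p = 8/11, and the value is (3)·(8/11) + 2 = 46/11.
For Column: with q = P(L), equating U's and D's payoffs gives 3q + 2 = −8q + 10 ⇒ q = 8/11.

8/11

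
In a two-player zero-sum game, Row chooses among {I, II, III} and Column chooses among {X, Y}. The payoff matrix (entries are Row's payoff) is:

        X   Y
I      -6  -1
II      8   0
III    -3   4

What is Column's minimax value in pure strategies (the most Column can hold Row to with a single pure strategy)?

Column maxima: X → 8, Y → 4.
The smallest of these is 4.

4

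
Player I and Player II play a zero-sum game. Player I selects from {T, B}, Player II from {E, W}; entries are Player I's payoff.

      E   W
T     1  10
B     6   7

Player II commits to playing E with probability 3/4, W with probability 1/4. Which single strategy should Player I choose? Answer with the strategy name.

Expected payoff of T: (3/4)·1 + (1/4)·10 = 13/4.
Expected payoff of B: (3/4)·6 + (1/4)·7 = 25/4.
The largest is 25/4, so Player I's best response is B.

B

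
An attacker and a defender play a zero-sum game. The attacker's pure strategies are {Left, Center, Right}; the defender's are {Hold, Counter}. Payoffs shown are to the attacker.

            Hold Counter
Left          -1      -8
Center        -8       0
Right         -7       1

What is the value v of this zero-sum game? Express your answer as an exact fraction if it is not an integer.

-19/5

Row minima: Left → -8, Center → -8, Right → -7; maximin = -7.
Column maxima: Hold → -1, Counter → 1; minimax = -1.
-7 ≠ -1, so there is no saddle point; optimal play is mixed.
Center is strictly dominated by Right, so the attacker never plays it.
On the remaining 2×2 (Left, Right vs Hold, Counter):
Let the attacker play Left with probability p. Expected payoff against Hold: (-1)p + (-7)(1−p) = 6p − 7; against Counter: (-8)p + 1(1−p) = −9p + 1.
Setting these equal: 6p − 7 = −9p + 1 ⇒ 15p = 8 ⇒ p = 8/15, and the value is (6)·(8/15) − 7 = -19/5.
For the defender: with q = P(Hold), equating Left's and Right's payoffs gives 7q − 8 = −8q + 1 ⇒ q = 3/5.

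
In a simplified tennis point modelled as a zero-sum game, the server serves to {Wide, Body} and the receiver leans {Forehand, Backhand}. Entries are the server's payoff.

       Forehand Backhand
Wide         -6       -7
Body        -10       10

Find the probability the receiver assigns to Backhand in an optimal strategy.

Row minima: Wide → -7, Body → -10; maximin = -7.
Column maxima: Forehand → -6, Backhand → 10; minimax = -6.
-7 ≠ -6, so there is no saddle point; optimal play is mixed.
Let the server play Wide with probability p. Expected payoff against Forehand: (-6)p + (-10)(1−p) = 4p − 10; against Backhand: (-7)p + 10(1−p) = −17p + 10.
Setting these equal: 4p − 10 = −17p + 10 ⇒ 21p = 20 ⇒ p = 20/21, and the value is (4)·(20/21) − 10 = -130/21.
For the receiver: with q = P(Forehand), equating Wide's and Body's payoffs gives q − 7 = −20q + 10 ⇒ q = 17/21.

4/21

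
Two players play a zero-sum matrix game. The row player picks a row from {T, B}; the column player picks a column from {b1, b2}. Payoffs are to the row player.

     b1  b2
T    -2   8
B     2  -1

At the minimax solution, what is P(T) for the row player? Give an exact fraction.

Row minima: T → -2, B → -1; maximin = -1.
Column maxima: b1 → 2, b2 → 8; minimax = 2.
-1 ≠ 2, so there is no saddle point; optimal play is mixed.
Let the row player play T with probability p. Expected payoff against b1: (-2)p + 2(1−p) = −4p + 2; against b2: 8p + (-1)(1−p) = 9p − 1.
Setting these equal: −4p + 2 = 9p − 1 ⇒ −13p = -3 ⇒ p = 3/13, and the value is (-4)·(3/13) + 2 = 14/13.
For the column player: with q = P(b1), equating T's and B's payoffs gives −10q + 8 = 3q − 1 ⇒ q = 9/13.

3/13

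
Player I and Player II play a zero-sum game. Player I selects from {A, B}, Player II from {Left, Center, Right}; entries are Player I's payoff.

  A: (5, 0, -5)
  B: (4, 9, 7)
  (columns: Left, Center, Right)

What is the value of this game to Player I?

Row minima: A → -5, B → 4; maximin = 4.
Column maxima: Left → 5, Center → 9, Right → 7; minimax = 5.
4 ≠ 5, so there is no saddle point; optimal play is mixed.
Center is strictly dominated by Right (it gives Player I strictly more in every row), so Player II never plays it.
On the remaining 2×2 (A, B vs Left, Right):
Let Player I play A with probability p. Expected payoff against Left: 5p + 4(1−p) = p + 4; against Right: (-5)p + 7(1−p) = −12p + 7.
Setting these equal: p + 4 = −12p + 7 ⇒ 13p = 3 ⇒ p = 3/13, and the value is (1)·(3/13) + 4 = 55/13.
For Player II: with q = P(Left), equating A's and B's payoffs gives 10q − 5 = −3q + 7 ⇒ q = 12/13.

55/13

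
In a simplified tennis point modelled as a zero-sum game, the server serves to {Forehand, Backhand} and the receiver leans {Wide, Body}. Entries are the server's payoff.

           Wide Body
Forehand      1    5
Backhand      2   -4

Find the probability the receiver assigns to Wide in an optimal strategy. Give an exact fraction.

9/10

Row minima: Forehand → 1, Backhand → -4; maximin = 1.
Column maxima: Wide → 2, Body → 5; minimax = 2.
1 ≠ 2, so there is no saddle point; optimal play is mixed.
Let the server play Forehand with probability p. Expected payoff against Wide: 1p + 2(1−p) = −p + 2; against Body: 5p + (-4)(1−p) = 9p − 4.
Setting these equal: −p + 2 = 9p − 4 ⇒ −10p = -6 ⇒ p = 3/5, and the value is (-1)·(3/5) + 2 = 7/5.
For the receiver: with q = P(Wide), equating Forehand's and Backhand's payoffs gives −4q + 5 = 6q − 4 ⇒ q = 9/10.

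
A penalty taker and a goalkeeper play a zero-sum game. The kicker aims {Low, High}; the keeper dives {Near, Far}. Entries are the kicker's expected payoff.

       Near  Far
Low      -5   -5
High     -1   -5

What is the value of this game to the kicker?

-5

Row minima: Low → -5, High → -5; maximin = -5.
Column maxima: Near → -1, Far → -5; minimax = -5.
Since maximin = minimax = -5, there is a saddle point and the value is -5.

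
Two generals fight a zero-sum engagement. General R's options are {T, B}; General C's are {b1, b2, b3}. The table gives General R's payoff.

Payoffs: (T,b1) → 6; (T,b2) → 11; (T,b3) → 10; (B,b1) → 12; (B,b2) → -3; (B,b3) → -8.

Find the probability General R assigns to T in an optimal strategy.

5/6

Row minima: T → 6, B → -8; maximin = 6.
Column maxima: b1 → 12, b2 → 11, b3 → 10; minimax = 10.
6 ≠ 10, so there is no saddle point; optimal play is mixed.
b2 is strictly dominated by b3 (it gives General R strictly more in every row), so General C never plays it.
On the remaining 2×2 (T, B vs b1, b3):
Let General R play T with probability p. Expected payoff against b1: 6p + 12(1−p) = −6p + 12; against b3: 10p + (-8)(1−p) = 18p − 8.
Setting these equal: −6p + 12 = 18p − 8 ⇒ −24p = -20 ⇒ p = 5/6, and the value is (-6)·(5/6) + 12 = 7.
For General C: with q = P(b1), equating T's and B's payoffs gives −4q + 10 = 20q − 8 ⇒ q = 3/4.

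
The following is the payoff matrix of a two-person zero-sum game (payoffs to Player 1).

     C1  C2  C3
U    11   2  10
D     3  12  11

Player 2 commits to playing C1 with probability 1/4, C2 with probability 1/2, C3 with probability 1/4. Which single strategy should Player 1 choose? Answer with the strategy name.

D

Expected payoff of U: (1/4)·11 + (1/2)·2 + (1/4)·10 = 25/4.
Expected payoff of D: (1/4)·3 + (1/2)·12 + (1/4)·11 = 19/2.
The largest is 19/2, so Player 1's best response is D.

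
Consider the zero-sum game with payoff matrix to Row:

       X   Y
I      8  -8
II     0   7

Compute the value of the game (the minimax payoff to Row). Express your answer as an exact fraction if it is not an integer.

56/23

Row minima: I → -8, II → 0; maximin = 0.
Column maxima: X → 8, Y → 7; minimax = 7.
0 ≠ 7, so there is no saddle point; optimal play is mixed.
Let Row play I with probability p. Expected payoff against X: 8p + 0(1−p) = 8p; against Y: (-8)p + 7(1−p) = −15p + 7.
Setting these equal: 8p = −15p + 7 ⇒ 23p = 7 ⇒ p = 7/23, and the value is (8)·(7/23) = 56/23.
For Column: with q = P(X), equating I's and II's payoffs gives 16q − 8 = −7q + 7 ⇒ q = 15/23.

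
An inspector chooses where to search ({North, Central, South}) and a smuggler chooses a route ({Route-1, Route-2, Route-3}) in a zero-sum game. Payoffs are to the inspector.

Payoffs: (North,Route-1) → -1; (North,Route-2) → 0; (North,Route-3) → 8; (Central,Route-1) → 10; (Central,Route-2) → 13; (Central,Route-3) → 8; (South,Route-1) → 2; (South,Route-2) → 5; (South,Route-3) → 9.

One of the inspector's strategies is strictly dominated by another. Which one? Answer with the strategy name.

North

South gives a strictly higher payoff than North against every column: 2 > -1, 5 > 0, 9 > 8.
So North is strictly dominated and the inspector never plays it.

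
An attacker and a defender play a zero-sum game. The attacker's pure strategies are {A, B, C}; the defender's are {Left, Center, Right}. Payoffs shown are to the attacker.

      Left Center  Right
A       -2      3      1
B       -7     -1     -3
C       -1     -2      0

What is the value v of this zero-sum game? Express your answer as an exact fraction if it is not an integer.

-7/6

Row minima: A → -2, B → -7, C → -2; maximin = -2.
Column maxima: Left → -1, Center → 3, Right → 1; minimax = -1.
-2 ≠ -1, so there is no saddle point; optimal play is mixed.
B is strictly dominated by A, so the attacker never plays it.
Right is strictly dominated by Left (it gives the attacker strictly more in every row), so the defender never plays it.
On the remaining 2×2 (A, C vs Left, Center):
Let the attacker play A with probability p. Expected payoff against Left: (-2)p + (-1)(1−p) = −p − 1; against Center: 3p + (-2)(1−p) = 5p − 2.
Setting these equal: −p − 1 = 5p − 2 ⇒ −6p = -1 ⇒ p = 1/6, and the value is (-1)·(1/6) − 1 = -7/6.
For the defender: with q = P(Left), equating A's and C's payoffs gives −5q + 3 = q − 2 ⇒ q = 5/6.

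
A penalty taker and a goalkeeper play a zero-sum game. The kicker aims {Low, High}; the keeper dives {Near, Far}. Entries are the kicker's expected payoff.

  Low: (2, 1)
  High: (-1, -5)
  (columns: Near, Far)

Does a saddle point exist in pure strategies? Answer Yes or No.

Yes

Row minima: Low → 1, High → -5; maximin = 1.
Column maxima: Near → 2, Far → 1; minimax = 1.
maximin = minimax = 1, so a saddle point exists.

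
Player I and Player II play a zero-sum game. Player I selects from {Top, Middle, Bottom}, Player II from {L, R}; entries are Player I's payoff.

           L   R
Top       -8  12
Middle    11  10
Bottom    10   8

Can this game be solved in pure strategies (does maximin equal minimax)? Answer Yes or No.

Row minima: Top → -8, Middle → 10, Bottom → 8; maximin = 10.
Column maxima: L → 11, R → 12; minimax = 11.
10 ≠ 11, so no pure-strategy equilibrium exists.

No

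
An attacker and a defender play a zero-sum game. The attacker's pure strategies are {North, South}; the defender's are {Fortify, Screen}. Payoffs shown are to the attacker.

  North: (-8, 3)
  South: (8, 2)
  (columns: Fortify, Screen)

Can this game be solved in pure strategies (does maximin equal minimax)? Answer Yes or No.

No

Row minima: North → -8, South → 2; maximin = 2.
Column maxima: Fortify → 8, Screen → 3; minimax = 3.
2 ≠ 3, so no pure-strategy equilibrium exists.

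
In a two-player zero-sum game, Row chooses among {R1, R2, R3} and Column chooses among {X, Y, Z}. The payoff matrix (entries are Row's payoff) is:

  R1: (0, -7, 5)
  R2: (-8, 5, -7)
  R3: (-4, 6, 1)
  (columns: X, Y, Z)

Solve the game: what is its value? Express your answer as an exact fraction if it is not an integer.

Row minima: R1 → -7, R2 → -8, R3 → -4; maximin = -4.
Column maxima: X → 0, Y → 6, Z → 5; minimax = 0.
-4 ≠ 0, so there is no saddle point; optimal play is mixed.
R2 is strictly dominated by R3, so Row never plays it.
Z is strictly dominated by X (it gives Row strictly more in every row), so Column never plays it.
On the remaining 2×2 (R1, R3 vs X, Y):
Let Row play R1 with probability p. Expected payoff against X: 0p + (-4)(1−p) = 4p − 4; against Y: (-7)p + 6(1−p) = −13p + 6.
Setting these equal: 4p − 4 = −13p + 6 ⇒ 17p = 10 ⇒ p = 10/17, and the value is (4)·(10/17) − 4 = -28/17.
For Column: with q = P(X), equating R1's and R3's payoffs gives 7q − 7 = −10q + 6 ⇒ q = 13/17.

-28/17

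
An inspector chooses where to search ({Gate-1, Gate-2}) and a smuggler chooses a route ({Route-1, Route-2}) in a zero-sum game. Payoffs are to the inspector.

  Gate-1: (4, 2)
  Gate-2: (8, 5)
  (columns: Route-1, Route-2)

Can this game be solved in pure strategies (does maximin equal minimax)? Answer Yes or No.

Row minima: Gate-1 → 2, Gate-2 → 5; maximin = 5.
Column maxima: Route-1 → 8, Route-2 → 5; minimax = 5.
maximin = minimax = 5, so a saddle point exists.

Yes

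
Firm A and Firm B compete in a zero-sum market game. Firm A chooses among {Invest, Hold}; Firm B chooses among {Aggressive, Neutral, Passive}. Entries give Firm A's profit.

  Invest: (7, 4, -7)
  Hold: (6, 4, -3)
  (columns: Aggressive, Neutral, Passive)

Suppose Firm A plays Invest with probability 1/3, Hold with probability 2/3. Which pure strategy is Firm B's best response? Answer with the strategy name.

Passive

If Firm B plays Aggressive, Firm A's expected payoff is (1/3)·7 + (2/3)·6 = 19/3.
If Firm B plays Neutral, Firm A's expected payoff is (1/3)·4 + (2/3)·4 = 4.
If Firm B plays Passive, Firm A's expected payoff is (1/3)·(-7) + (2/3)·(-3) = -13/3.
Firm B minimizes Firm A's payoff; the smallest is -13/3, so the best response is Passive.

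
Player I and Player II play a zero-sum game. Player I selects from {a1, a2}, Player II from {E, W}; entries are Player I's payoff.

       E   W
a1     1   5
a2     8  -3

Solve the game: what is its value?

Row minima: a1 → 1, a2 → -3; maximin = 1.
Column maxima: E → 8, W → 5; minimax = 5.
1 ≠ 5, so there is no saddle point; optimal play is mixed.
Let Player I play a1 with probability p. Expected payoff against E: 1p + 8(1−p) = −7p + 8; against W: 5p + (-3)(1−p) = 8p − 3.
Setting these equal: −7p + 8 = 8p − 3 ⇒ −15p = -11 ⇒ p = 11/15, and the value is (-7)·(11/15) + 8 = 43/15.
For Player II: with q = P(E), equating a1's and a2's payoffs gives −4q + 5 = 11q − 3 ⇒ q = 8/15.

43/15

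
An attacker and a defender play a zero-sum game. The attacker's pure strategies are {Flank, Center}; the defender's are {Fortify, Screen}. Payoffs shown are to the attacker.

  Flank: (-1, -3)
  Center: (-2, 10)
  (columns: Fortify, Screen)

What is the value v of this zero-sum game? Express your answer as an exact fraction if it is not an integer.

-8/7

Row minima: Flank → -3, Center → -2; maximin = -2.
Column maxima: Fortify → -1, Screen → 10; minimax = -1.
-2 ≠ -1, so there is no saddle point; optimal play is mixed.
Let the attacker play Flank with probability p. Expected payoff against Fortify: (-1)p + (-2)(1−p) = p − 2; against Screen: (-3)p + 10(1−p) = −13p + 10.
Setting these equal: p − 2 = −13p + 10 ⇒ 14p = 12 ⇒ p = 6/7, and the value is (1)·(6/7) − 2 = -8/7.
For the defender: with q = P(Fortify), equating Flank's and Center's payoffs gives 2q − 3 = −12q + 10 ⇒ q = 13/14.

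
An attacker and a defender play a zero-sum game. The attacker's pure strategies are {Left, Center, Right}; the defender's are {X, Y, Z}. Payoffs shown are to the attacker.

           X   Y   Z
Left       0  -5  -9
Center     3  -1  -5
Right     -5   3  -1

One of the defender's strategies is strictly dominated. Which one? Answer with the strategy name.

Z holds the attacker's payoff strictly below Y in every row: -9 < -5, -5 < -1, -1 < 3.
So Y is strictly dominated for the defender.

Y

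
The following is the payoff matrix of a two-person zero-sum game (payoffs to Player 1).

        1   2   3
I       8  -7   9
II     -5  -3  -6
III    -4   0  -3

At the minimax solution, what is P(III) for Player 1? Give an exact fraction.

Row minima: I → -7, II → -6, III → -4; maximin = -4.
Column maxima: 1 → 8, 2 → 0, 3 → 9; minimax = 0.
-4 ≠ 0, so there is no saddle point; optimal play is mixed.
II is strictly dominated by III, so Player 1 never plays it.
With II eliminated, 3 is strictly dominated by 1 (it gives Player 1 strictly more in every remaining row), so Player 2 never plays it.
On the remaining 2×2 (I, III vs 1, 2):
Let Player 1 play I with probability p. Expected payoff against 1: 8p + (-4)(1−p) = 12p − 4; against 2: (-7)p + 0(1−p) = −7p.
Setting these equal: 12p − 4 = −7p ⇒ 19p = 4 ⇒ p = 4/19, and the value is (12)·(4/19) − 4 = -28/19.
For Player 2: with q = P(1), equating I's and III's payoffs gives 15q − 7 = −4q ⇒ q = 7/19.

15/19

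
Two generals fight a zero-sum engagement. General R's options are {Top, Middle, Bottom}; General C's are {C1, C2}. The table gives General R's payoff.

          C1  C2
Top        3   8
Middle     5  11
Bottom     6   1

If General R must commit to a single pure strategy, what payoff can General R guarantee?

5

Row minima: Top → 3, Middle → 5, Bottom → 1.
The best of these is 5.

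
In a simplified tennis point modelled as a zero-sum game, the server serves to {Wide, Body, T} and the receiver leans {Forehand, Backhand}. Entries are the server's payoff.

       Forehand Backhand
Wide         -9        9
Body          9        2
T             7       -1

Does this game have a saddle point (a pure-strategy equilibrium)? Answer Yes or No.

Row minima: Wide → -9, Body → 2, T → -1; maximin = 2.
Column maxima: Forehand → 9, Backhand → 9; minimax = 9.
2 ≠ 9, so no pure-strategy equilibrium exists.

No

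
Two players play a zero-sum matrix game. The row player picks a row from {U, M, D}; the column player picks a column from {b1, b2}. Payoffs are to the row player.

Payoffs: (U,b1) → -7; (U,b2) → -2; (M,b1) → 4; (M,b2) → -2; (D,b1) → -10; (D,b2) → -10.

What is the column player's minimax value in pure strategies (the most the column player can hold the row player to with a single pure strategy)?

Column maxima: b1 → 4, b2 → -2.
The smallest of these is -2.

-2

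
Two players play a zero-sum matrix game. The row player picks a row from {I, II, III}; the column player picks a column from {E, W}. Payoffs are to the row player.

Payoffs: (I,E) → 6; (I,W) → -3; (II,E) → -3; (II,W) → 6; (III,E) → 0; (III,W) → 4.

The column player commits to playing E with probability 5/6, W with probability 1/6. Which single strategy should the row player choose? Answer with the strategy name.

Expected payoff of I: (5/6)·6 + (1/6)·(-3) = 9/2.
Expected payoff of II: (5/6)·(-3) + (1/6)·6 = -3/2.
Expected payoff of III: (5/6)·0 + (1/6)·4 = 2/3.
The largest is 9/2, so the row player's best response is I.

I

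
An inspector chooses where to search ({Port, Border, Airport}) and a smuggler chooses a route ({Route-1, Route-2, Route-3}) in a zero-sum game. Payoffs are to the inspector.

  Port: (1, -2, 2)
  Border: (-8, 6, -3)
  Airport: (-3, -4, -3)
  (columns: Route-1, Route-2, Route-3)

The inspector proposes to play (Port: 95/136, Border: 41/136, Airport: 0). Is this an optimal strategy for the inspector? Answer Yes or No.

Against Route-1 this mix gives (95/136)·1 + (41/136)·(-8) = -233/136.
Against Route-2 this mix gives (95/136)·(-2) + (41/136)·6 = 7/17.
Against Route-3 this mix gives (95/136)·2 + (41/136)·(-3) = 67/136.
The smuggler will play Route-1, holding the inspector to -233/136. Shifting weight toward the row that does better against Route-1 would raise this floor (the equalizing mix achieves -10/17 against both Route-1 and Route-2), so the proposed strategy is not optimal.

No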